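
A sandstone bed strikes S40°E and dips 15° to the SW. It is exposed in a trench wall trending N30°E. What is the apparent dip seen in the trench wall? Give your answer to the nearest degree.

Angle between strike (S40°E) and section (N30°E): β = 70°.
tan(apparent dip) = tan 15° · sin 70° = 0.2518
apparent dip = arctan 0.2518 = 14.13°

14°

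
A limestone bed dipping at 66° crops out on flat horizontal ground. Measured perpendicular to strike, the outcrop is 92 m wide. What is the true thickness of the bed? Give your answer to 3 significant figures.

True thickness t = w · sin(dip) = 92 × sin 66°
t = 92 × 0.9135 = 84.046 m

84.0 m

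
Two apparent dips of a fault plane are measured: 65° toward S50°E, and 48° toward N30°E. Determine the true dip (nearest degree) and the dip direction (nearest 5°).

Each apparent-dip line lies in the plane. As unit vectors (x east, y north, z up), v₁ plunges 65°→S50°E and v₂ plunges 48°→N30°E.
Cross product v₁ × v₂ gives the pole to the plane: n ∝ (0.727, -0.063, 0.278).
tan δ = √(n_x²+n_y²)/n_z = 0.730/0.278, so δ = 69.1°.
Dip direction = azimuth of (n_x, n_y) = atan2(0.727, -0.063) = 95°.

true dip 69°, dip direction 095°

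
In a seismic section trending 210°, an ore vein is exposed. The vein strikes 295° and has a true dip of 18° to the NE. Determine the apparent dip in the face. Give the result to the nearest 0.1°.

17.9°

The strike is 295° and the section trends 210°; the acute angle between them is β = 85°.
tan α = tan 18° × sin 85° = 0.3249 × 0.9962 = 0.3237
apparent dip = arctan 0.3237 = 17.94°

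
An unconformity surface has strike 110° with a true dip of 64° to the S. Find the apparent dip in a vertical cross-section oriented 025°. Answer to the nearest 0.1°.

Angle between strike (110°) and section (025°): β = 85°.
tan α = tan 64° × sin 85° = 2.0503 × 0.9962 = 2.0425
α = arctan(2.0425) = 63.91°

63.9°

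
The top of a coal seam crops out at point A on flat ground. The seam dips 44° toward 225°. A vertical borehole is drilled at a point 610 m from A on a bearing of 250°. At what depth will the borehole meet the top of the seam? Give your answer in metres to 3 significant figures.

The hole lies 25° from the dip direction, so the down-dip offset is 610 × cos 25° = 552.85 m.
Depth = down-dip offset × tan(dip) = 552.85 × tan 44° = 552.85 × 0.9657
Depth = 533.88 m

534 m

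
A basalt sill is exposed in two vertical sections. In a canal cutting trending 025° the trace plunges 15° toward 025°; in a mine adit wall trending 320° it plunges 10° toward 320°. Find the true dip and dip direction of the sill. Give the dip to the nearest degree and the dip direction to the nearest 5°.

The two traces are lines in the plane: v₁ = (sin 25°·cos 15°, cos 25°·cos 15°, −sin 15°), v₂ = (sin 320°·cos 10°, cos 320°·cos 10°, −sin 10°).
Cross product v₁ × v₂ gives the pole to the plane: n ∝ (0.043, 0.235, 0.862).
True dip = arccos(n_z / |n|) = arccos(0.9637) = 15.5°.
The horizontal component of n points toward azimuth atan2(n_x, n_y) = 10°, the dip direction.

true dip 15°, dip direction 010°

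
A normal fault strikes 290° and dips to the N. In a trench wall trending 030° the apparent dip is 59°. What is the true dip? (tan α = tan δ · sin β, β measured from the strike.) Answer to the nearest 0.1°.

59.4°

The section is 80° from the strike.
tan δ = tan α / sin β = tan 59° / sin 80° = 1.6643 / 0.9848 = 1.6900
δ = arctan(1.6900) = 59.39°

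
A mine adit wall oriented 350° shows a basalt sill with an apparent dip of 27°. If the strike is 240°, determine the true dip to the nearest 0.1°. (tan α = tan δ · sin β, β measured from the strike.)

28.5°

The section is 70° from the strike.
tan δ = tan α / sin β = tan 27° / sin 70° = 0.5095 / 0.9397 = 0.5422
δ = arctan(0.5422) = 28.47°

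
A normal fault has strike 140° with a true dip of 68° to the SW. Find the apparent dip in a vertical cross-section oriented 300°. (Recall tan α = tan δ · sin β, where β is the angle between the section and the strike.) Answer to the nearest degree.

Angle between strike (140°) and section (300°): β = 20°.
tan(apparent dip) = tan 68° · sin 20° = 0.8465
apparent dip = arctan 0.8465 = 40.25°

40°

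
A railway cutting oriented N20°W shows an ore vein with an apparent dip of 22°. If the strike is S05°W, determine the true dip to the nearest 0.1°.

43.7°

β = acute angle between strike S05°W and section N20°W = 25°.
tan(true dip) = tan 22° / sin 25° = 0.9560
true dip = arctan 0.9560 = 43.71°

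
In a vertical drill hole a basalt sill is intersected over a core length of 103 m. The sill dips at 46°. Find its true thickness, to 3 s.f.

True thickness t = h · cos(dip) = 103 × cos 46°
t = 103 × 0.6947 = 71.550 m

71.5 m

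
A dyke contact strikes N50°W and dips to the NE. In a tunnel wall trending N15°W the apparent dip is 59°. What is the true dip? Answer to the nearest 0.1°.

β = acute angle between strike N50°W and section N15°W = 35°.
tan(true dip) = tan 59° / sin 35° = 2.9016
δ = arctan(2.9016) = 70.98°

71.0°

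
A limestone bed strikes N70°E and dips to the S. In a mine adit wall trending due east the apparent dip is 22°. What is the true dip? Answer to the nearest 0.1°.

49.8°

β = acute angle between strike N70°E and section due east = 20°.
tan δ = tan α / sin β = tan 22° / sin 20° = 0.4040 / 0.3420 = 1.1813
true dip = arctan 1.1813 = 49.75°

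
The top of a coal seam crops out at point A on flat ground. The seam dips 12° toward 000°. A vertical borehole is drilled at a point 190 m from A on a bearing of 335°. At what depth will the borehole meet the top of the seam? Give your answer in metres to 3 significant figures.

36.6 m

The hole lies 25° from the dip direction, so the down-dip offset is 190 × cos 25° = 172.20 m.
Depth = down-dip offset × tan(dip) = 172.20 × tan 12° = 172.20 × 0.2126
Depth = 36.60 m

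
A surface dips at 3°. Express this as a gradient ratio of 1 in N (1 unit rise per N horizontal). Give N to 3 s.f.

1 : N means tan θ = 1/N, so N = 1/tan 3° = 1/0.0524

1 in 19.1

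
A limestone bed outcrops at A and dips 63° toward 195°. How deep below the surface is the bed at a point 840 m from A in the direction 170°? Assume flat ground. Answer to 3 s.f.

1490 m

The hole lies 25° from the dip direction, so the down-dip offset is 840 × cos 25° = 761.30 m.
Depth = down-dip offset × tan(dip) = 761.30 × tan 63° = 761.30 × 1.9626
Depth = 1494.13 m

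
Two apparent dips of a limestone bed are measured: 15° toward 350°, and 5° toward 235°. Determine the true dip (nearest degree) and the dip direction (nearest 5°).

Each apparent-dip line lies in the plane. As unit vectors (x east, y north, z up), v₁ plunges 15°→350° and v₂ plunges 5°→235°.
Cross product v₁ × v₂ gives the pole to the plane: n ∝ (-0.231, 0.197, 0.872).
True dip = arccos(n_z / |n|) = arccos(0.9446) = 19.2°.
The horizontal component of n points toward azimuth atan2(n_x, n_y) = 310°, the dip direction.

true dip 19°, dip direction 310°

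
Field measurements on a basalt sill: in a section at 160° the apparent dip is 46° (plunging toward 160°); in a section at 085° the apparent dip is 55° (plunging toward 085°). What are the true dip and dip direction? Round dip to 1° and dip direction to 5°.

true dip 58°, dip direction 110°

Each apparent-dip line lies in the plane. As unit vectors (x east, y north, z up), v₁ plunges 46°→160° and v₂ plunges 55°→085°.
The plane normal is n = v₁ × v₂ ∝ (0.571, -0.216, 0.385).
Dip δ = arctan(|n_h|/n_z) = arctan(0.610/0.385) = 57.8°.
Dip direction = azimuth of (n_x, n_y) = atan2(0.571, -0.216) = 111°.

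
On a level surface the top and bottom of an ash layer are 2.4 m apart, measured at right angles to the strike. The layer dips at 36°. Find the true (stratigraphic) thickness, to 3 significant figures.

True thickness t = w · sin(dip) = 2.4 × sin 36°
t = 2.4 × 0.5878 = 1.411 m

1.41 m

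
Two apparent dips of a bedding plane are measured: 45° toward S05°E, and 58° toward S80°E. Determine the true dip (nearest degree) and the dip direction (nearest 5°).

The two traces are lines in the plane: v₁ = (sin 175°·cos 45°, cos 175°·cos 45°, −sin 45°), v₂ = (sin 100°·cos 58°, cos 100°·cos 58°, −sin 58°).
n = v₁ × v₂ = (0.532, -0.317, 0.362) (taken with n_z > 0).
tan δ = √(n_x²+n_y²)/n_z = 0.619/0.362, so δ = 59.7°.
Dip direction = atan2(0.532, -0.317) = 121° (azimuth of n's horizontal projection).

true dip 60°, dip direction 120°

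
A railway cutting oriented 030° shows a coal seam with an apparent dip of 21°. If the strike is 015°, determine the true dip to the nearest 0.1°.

β = acute angle between strike 015° and section 030° = 15°.
tan(true dip) = tan 21° / sin 15° = 1.4831
true dip = arctan 1.4831 = 56.01°

56.0°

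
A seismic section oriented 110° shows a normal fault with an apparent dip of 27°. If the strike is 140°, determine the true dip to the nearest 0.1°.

The section is 30° from the strike.
tan δ = tan α / sin β = tan 27° / sin 30° = 0.5095 / 0.5000 = 1.0191
δ = arctan(1.0191) = 45.54°

45.5°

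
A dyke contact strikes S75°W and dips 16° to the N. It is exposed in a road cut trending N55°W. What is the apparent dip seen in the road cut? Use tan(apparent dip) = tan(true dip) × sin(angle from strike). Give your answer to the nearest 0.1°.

12.4°

The strike is S75°W and the section trends N55°W; the acute angle between them is β = 50°.
tan α = tan 16° × sin 50° = 0.2867 × 0.7660 = 0.2197
α = arctan(0.2197) = 12.39°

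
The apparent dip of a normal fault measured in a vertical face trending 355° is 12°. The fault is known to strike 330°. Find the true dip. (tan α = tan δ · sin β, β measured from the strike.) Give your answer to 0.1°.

The section is 25° from the strike.
tan δ = tan α / sin β = tan 12° / sin 25° = 0.2126 / 0.4226 = 0.5030
δ = arctan(0.5030) = 26.70°

26.7°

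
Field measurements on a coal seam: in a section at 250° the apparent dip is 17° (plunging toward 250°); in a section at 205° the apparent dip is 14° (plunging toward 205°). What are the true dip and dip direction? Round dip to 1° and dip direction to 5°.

Each apparent-dip line lies in the plane. As unit vectors (x east, y north, z up), v₁ plunges 17°→250° and v₂ plunges 14°→205°.
Cross product v₁ × v₂ gives the pole to the plane: n ∝ (-0.178, -0.098, 0.656).
tan δ = √(n_x²+n_y²)/n_z = 0.203/0.656, so δ = 17.2°.
Dip direction = atan2(-0.178, -0.098) = 241° (azimuth of n's horizontal projection).

true dip 17°, dip direction 240°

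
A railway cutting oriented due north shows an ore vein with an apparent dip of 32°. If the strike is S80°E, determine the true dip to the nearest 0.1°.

32.4°

The section is 80° from the strike.
tan δ = tan α / sin β = tan 32° / sin 80° = 0.6249 / 0.9848 = 0.6345
δ = arctan(0.6345) = 32.40°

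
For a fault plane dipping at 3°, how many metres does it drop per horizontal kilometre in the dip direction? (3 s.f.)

52.4 m

drop per km = 1000 × tan 3° = 1000 × 0.0524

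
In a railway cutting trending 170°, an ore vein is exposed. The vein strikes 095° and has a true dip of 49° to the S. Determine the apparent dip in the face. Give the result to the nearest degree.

The strike is 095° and the section trends 170°; the acute angle between them is β = 75°.
tan α = tan 49° × sin 75° = 1.1504 × 0.9659 = 1.1112
α = arctan(1.1112) = 48.01°

48°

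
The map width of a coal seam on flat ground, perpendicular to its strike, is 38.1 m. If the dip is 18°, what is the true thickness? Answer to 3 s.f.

True thickness t = w · sin(dip) = 38.1 × sin 18°
t = 38.1 × 0.3090 = 11.774 m

11.8 m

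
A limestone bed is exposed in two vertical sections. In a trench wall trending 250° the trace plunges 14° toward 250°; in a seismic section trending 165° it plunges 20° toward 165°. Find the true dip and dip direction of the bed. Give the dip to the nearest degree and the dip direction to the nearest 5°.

true dip 23°, dip direction 195°

Represent each trace as a vector plunging at its apparent dip toward its trend (east-north-up frame): v₁ = (-0.912, -0.332, -0.242), v₂ = (0.243, -0.908, -0.342).
Cross product v₁ × v₂ gives the pole to the plane: n ∝ (-0.106, -0.371, 0.908).
tan δ = √(n_x²+n_y²)/n_z = 0.386/0.908, so δ = 23.0°.
Dip direction = atan2(-0.106, -0.371) = 196° (azimuth of n's horizontal projection).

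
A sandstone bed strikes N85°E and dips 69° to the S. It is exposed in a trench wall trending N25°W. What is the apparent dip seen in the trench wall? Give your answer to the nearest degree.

The strike is N85°E and the section trends N25°W; the acute angle between them is β = 70°.
tan(apparent dip) = tan 69° · sin 70° = 2.4480
apparent dip = arctan 2.4480 = 67.78°

68°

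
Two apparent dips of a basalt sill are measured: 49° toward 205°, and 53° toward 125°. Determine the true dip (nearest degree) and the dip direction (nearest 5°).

true dip 58°, dip direction 160°

The two traces are lines in the plane: v₁ = (sin 205°·cos 49°, cos 205°·cos 49°, −sin 49°), v₂ = (sin 125°·cos 53°, cos 125°·cos 53°, −sin 53°).
The plane normal is n = v₁ × v₂ ∝ (0.214, -0.593, 0.389).
Dip δ = arctan(|n_h|/n_z) = arctan(0.631/0.389) = 58.4°.
The horizontal component of n points toward azimuth atan2(n_x, n_y) = 160°, the dip direction.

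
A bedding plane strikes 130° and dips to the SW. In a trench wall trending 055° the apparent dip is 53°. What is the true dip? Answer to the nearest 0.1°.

53.9°

The section is 75° from the strike.
tan(true dip) = tan 53° / sin 75° = 1.3739
δ = arctan(1.3739) = 53.95°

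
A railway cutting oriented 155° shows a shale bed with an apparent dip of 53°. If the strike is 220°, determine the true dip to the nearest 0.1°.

The section is 65° from the strike.
tan(true dip) = tan 53° / sin 65° = 1.4642
δ = arctan(1.4642) = 55.67°

55.7°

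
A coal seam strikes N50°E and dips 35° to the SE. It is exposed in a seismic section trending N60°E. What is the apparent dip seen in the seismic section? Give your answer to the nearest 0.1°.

The section lies 10° from the strike.
tan α = tan 35° × sin 10° = 0.7002 × 0.1736 = 0.1216
α = arctan(0.1216) = 6.93°

6.9°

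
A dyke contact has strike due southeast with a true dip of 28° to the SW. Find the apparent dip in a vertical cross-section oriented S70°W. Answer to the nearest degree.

26°

Angle between strike (due southeast) and section (S70°W): β = 65°.
tan α = tan 28° × sin 65° = 0.5317 × 0.9063 = 0.4819
apparent dip = arctan 0.4819 = 25.73°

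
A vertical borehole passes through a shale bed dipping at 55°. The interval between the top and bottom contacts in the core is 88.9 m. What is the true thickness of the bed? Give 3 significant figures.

True thickness t = h · cos(dip) = 88.9 × cos 55°
t = 88.9 × 0.5736 = 50.991 m

51.0 m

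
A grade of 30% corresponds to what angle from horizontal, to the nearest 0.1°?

16.7°

tan θ = 30/100 = 0.3000
θ = arctan(0.3000) = 16.70°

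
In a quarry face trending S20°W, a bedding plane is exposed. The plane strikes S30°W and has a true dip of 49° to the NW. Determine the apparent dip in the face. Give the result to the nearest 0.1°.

11.3°

The strike is S30°W and the section trends S20°W; the acute angle between them is β = 10°.
tan α = tan 49° × sin 10° = 1.1504 × 0.1736 = 0.1998
apparent dip = arctan 0.1998 = 11.30°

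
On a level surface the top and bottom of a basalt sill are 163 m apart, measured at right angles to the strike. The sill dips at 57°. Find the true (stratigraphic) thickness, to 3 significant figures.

True thickness t = w · sin(dip) = 163 × sin 57°
t = 163 × 0.8387 = 136.703 m

137 m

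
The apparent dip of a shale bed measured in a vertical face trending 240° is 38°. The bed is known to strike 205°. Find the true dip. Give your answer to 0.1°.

53.7°

β = acute angle between strike 205° and section 240° = 35°.
tan δ = tan α / sin β = tan 38° / sin 35° = 0.7813 / 0.5736 = 1.3621
δ = arctan(1.3621) = 53.72°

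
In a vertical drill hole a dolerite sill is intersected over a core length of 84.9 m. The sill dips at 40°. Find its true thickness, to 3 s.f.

True thickness t = h · cos(dip) = 84.9 × cos 40°
t = 84.9 × 0.7660 = 65.037 m

65.0 m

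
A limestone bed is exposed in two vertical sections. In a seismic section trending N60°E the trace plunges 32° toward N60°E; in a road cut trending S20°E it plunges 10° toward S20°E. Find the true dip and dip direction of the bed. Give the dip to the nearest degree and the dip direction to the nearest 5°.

true dip 35°, dip direction 085°

Represent each trace as a vector plunging at its apparent dip toward its trend (east-north-up frame): v₁ = (0.734, 0.424, -0.530), v₂ = (0.337, -0.925, -0.174).
n = v₁ × v₂ = (0.564, 0.051, 0.822) (taken with n_z > 0).
tan δ = √(n_x²+n_y²)/n_z = 0.566/0.822, so δ = 34.5°.
Dip direction = atan2(0.564, 0.051) = 85° (azimuth of n's horizontal projection).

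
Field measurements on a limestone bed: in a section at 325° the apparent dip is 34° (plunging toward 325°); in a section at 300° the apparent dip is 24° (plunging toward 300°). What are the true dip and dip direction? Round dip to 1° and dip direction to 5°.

Each apparent-dip line lies in the plane. As unit vectors (x east, y north, z up), v₁ plunges 34°→325° and v₂ plunges 24°→300°.
Cross product v₁ × v₂ gives the pole to the plane: n ∝ (-0.021, 0.249, 0.320).
tan δ = √(n_x²+n_y²)/n_z = 0.250/0.320, so δ = 38.0°.
Dip direction = azimuth of (n_x, n_y) = atan2(-0.021, 0.249) = 355°.

true dip 38°, dip direction 355°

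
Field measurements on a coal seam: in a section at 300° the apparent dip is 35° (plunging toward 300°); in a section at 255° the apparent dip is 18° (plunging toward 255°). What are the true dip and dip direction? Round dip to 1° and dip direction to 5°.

Each apparent-dip line lies in the plane. As unit vectors (x east, y north, z up), v₁ plunges 35°→300° and v₂ plunges 18°→255°.
Cross product v₁ × v₂ gives the pole to the plane: n ∝ (-0.268, 0.308, 0.551).
True dip = arccos(n_z / |n|) = arccos(0.8037) = 36.5°.
Dip direction = azimuth of (n_x, n_y) = atan2(-0.268, 0.308) = 319°.

true dip 37°, dip direction 320°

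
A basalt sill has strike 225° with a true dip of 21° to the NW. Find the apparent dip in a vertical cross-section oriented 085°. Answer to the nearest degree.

The section lies 40° from the strike.
tan(apparent dip) = tan 21° · sin 40° = 0.2467
apparent dip = arctan 0.2467 = 13.86°

14°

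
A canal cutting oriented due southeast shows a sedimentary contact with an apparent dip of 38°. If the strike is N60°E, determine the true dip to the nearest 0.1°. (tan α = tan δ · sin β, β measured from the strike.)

39.0°

β = acute angle between strike N60°E and section due southeast = 75°.
tan(true dip) = tan 38° / sin 75° = 0.8088
δ = arctan(0.8088) = 38.97°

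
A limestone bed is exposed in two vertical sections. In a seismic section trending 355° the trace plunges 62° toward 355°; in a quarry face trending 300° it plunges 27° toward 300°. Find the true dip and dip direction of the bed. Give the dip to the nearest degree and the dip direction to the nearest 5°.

Represent each trace as a vector plunging at its apparent dip toward its trend (east-north-up frame): v₁ = (-0.041, 0.468, -0.883), v₂ = (-0.772, 0.446, -0.454).
n = v₁ × v₂ = (0.181, 0.663, 0.343) (taken with n_z > 0).
tan δ = √(n_x²+n_y²)/n_z = 0.687/0.343, so δ = 63.5°.
Dip direction = atan2(0.181, 0.663) = 15° (azimuth of n's horizontal projection).

true dip 63°, dip direction 015°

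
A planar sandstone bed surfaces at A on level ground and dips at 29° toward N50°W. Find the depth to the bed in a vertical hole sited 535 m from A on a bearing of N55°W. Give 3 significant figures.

295 m

The hole lies 5° from the dip direction, so the down-dip offset is 535 × cos 5° = 532.96 m.
Depth = down-dip offset × tan(dip) = 532.96 × tan 29° = 532.96 × 0.5543
Depth = 295.43 m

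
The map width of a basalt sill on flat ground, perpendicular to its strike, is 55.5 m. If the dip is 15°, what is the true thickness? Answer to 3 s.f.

14.4 m

True thickness t = w · sin(dip) = 55.5 × sin 15°
t = 55.5 × 0.2588 = 14.364 m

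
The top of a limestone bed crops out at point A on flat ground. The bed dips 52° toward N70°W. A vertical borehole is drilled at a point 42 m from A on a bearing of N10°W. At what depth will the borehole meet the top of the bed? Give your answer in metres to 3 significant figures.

The hole lies 60° from the dip direction, so the down-dip offset is 42 × cos 60° = 21.00 m.
Depth = down-dip offset × tan(dip) = 21.00 × tan 52° = 21.00 × 1.2799
Depth = 26.88 m

26.9 m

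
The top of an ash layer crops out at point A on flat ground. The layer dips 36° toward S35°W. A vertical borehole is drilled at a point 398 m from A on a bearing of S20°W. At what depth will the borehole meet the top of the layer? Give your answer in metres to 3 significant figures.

279 m

The hole lies 15° from the dip direction, so the down-dip offset is 398 × cos 15° = 384.44 m.
Depth = down-dip offset × tan(dip) = 384.44 × tan 36° = 384.44 × 0.7265
Depth = 279.31 m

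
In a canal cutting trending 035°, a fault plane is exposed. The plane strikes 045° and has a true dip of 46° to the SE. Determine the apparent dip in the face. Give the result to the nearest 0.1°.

10.2°

Angle between strike (045°) and section (035°): β = 10°.
tan α = tan 46° × sin 10° = 1.0355 × 0.1736 = 0.1798
α = arctan(0.1798) = 10.19°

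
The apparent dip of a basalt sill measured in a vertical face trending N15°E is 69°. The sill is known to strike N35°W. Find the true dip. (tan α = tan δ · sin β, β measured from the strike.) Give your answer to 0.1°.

73.6°

The section is 50° from the strike.
tan δ = tan α / sin β = tan 69° / sin 50° = 2.6051 / 0.7660 = 3.4007
true dip = arctan 3.4007 = 73.61°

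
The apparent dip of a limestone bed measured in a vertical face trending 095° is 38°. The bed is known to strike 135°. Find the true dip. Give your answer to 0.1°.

50.6°

β = acute angle between strike 135° and section 095° = 40°.
tan δ = tan α / sin β = tan 38° / sin 40° = 0.7813 / 0.6428 = 1.2155
δ = arctan(1.2155) = 50.55°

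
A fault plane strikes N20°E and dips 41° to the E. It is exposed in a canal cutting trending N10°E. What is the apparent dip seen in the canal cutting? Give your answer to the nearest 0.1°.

The section lies 10° from the strike.
tan α = tan 41° × sin 10° = 0.8693 × 0.1736 = 0.1510
apparent dip = arctan 0.1510 = 8.58°

8.6°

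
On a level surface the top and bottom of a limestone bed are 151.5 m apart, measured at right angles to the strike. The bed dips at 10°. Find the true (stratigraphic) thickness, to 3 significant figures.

True thickness t = w · sin(dip) = 151.5 × sin 10°
t = 151.5 × 0.1736 = 26.308 m

26.3 m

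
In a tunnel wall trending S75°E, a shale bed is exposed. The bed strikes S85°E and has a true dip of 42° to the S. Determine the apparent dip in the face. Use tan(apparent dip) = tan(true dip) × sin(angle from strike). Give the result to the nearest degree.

The strike is S85°E and the section trends S75°E; the acute angle between them is β = 10°.
tan(apparent dip) = tan 42° · sin 10° = 0.1564
α = arctan(0.1564) = 8.89°

9°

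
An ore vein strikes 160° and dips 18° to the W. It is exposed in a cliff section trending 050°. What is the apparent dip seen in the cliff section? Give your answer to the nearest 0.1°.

The strike is 160° and the section trends 050°; the acute angle between them is β = 70°.
tan(apparent dip) = tan 18° · sin 70° = 0.3053
apparent dip = arctan 0.3053 = 16.98°

17.0°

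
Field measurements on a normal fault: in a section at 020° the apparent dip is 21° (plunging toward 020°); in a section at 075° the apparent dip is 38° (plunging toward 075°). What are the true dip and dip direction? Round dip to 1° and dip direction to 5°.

true dip 38°, dip direction 080°

Each apparent-dip line lies in the plane. As unit vectors (x east, y north, z up), v₁ plunges 21°→020° and v₂ plunges 38°→075°.
The plane normal is n = v₁ × v₂ ∝ (0.467, 0.076, 0.603).
True dip = arccos(n_z / |n|) = arccos(0.7865) = 38.1°.
Dip direction = azimuth of (n_x, n_y) = atan2(0.467, 0.076) = 81°.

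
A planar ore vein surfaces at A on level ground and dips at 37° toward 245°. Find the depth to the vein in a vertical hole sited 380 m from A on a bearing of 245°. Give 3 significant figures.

286 m

The hole is directly down-dip from the outcrop, so the down-dip offset is 380 m.
Depth = down-dip offset × tan(dip) = 380.00 × tan 37° = 380.00 × 0.7536
Depth = 286.35 m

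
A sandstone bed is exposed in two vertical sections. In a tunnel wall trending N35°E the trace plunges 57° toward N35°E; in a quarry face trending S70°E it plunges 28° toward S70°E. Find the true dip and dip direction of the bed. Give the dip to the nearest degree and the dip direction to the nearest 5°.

Each apparent-dip line lies in the plane. As unit vectors (x east, y north, z up), v₁ plunges 57°→N35°E and v₂ plunges 28°→S70°E.
n = v₁ × v₂ = (0.463, 0.549, 0.465) (taken with n_z > 0).
Dip δ = arctan(|n_h|/n_z) = arctan(0.718/0.465) = 57.1°.
Dip direction = atan2(0.463, 0.549) = 40° (azimuth of n's horizontal projection).

true dip 57°, dip direction 040°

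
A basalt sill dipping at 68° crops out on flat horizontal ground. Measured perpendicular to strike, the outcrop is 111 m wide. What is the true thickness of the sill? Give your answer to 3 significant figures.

103 m

True thickness t = w · sin(dip) = 111 × sin 68°
t = 111 × 0.9272 = 102.917 m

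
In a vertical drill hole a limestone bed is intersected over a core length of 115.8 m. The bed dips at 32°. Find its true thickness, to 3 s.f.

True thickness t = h · cos(dip) = 115.8 × cos 32°
t = 115.8 × 0.8480 = 98.204 m

98.2 m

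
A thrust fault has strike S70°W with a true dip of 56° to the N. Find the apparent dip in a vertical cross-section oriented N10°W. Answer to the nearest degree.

The strike is S70°W and the section trends N10°W; the acute angle between them is β = 80°.
tan(apparent dip) = tan 56° · sin 80° = 1.4600
apparent dip = arctan 1.4600 = 55.59°

56°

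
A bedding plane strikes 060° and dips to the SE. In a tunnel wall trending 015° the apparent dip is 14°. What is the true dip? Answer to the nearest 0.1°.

The section is 45° from the strike.
tan δ = tan α / sin β = tan 14° / sin 45° = 0.2493 / 0.7071 = 0.3526
true dip = arctan 0.3526 = 19.42°

19.4°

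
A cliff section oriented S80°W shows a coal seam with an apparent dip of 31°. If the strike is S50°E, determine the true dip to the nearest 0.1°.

38.1°

β = acute angle between strike S50°E and section S80°W = 50°.
tan δ = tan α / sin β = tan 31° / sin 50° = 0.6009 / 0.7660 = 0.7844
true dip = arctan 0.7844 = 38.11°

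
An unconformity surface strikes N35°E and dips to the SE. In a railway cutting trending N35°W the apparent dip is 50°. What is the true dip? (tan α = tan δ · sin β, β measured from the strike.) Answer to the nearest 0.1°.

β = acute angle between strike N35°E and section N35°W = 70°.
tan δ = tan α / sin β = tan 50° / sin 70° = 1.1918 / 0.9397 = 1.2682
δ = arctan(1.2682) = 51.74°

51.7°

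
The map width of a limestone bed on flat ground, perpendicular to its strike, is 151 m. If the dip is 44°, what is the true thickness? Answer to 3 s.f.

True thickness t = w · sin(dip) = 151 × sin 44°
t = 151 × 0.6947 = 104.893 m

105 m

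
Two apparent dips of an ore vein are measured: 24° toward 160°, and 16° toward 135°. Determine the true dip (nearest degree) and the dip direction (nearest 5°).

true dip 28°, dip direction 190°

The two traces are lines in the plane: v₁ = (sin 160°·cos 24°, cos 160°·cos 24°, −sin 24°), v₂ = (sin 135°·cos 16°, cos 135°·cos 16°, −sin 16°).
The plane normal is n = v₁ × v₂ ∝ (-0.040, -0.190, 0.371).
tan δ = √(n_x²+n_y²)/n_z = 0.194/0.371, so δ = 27.7°.
Dip direction = atan2(-0.040, -0.190) = 192° (azimuth of n's horizontal projection).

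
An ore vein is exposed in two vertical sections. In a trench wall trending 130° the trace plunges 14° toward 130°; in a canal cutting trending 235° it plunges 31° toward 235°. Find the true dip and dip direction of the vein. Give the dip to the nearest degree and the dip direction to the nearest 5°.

The two traces are lines in the plane: v₁ = (sin 130°·cos 14°, cos 130°·cos 14°, −sin 14°), v₂ = (sin 235°·cos 31°, cos 235°·cos 31°, −sin 31°).
n = v₁ × v₂ = (-0.202, -0.553, 0.803) (taken with n_z > 0).
Dip δ = arctan(|n_h|/n_z) = arctan(0.589/0.803) = 36.2°.
Dip direction = azimuth of (n_x, n_y) = atan2(-0.202, -0.553) = 200°.

true dip 36°, dip direction 200°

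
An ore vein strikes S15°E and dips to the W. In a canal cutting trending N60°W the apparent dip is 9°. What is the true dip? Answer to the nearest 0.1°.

The section is 45° from the strike.
tan(true dip) = tan 9° / sin 45° = 0.2240
true dip = arctan 0.2240 = 12.63°

12.6°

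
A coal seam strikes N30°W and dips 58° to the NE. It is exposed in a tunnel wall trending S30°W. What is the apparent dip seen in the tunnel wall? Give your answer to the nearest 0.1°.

Angle between strike (N30°W) and section (S30°W): β = 60°.
tan α = tan 58° × sin 60° = 1.6003 × 0.8660 = 1.3859
apparent dip = arctan 1.3859 = 54.19°

54.2°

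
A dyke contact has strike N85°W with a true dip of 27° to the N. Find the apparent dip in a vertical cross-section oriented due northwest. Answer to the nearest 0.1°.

The strike is N85°W and the section trends due northwest; the acute angle between them is β = 40°.
tan α = tan 27° × sin 40° = 0.5095 × 0.6428 = 0.3275
α = arctan(0.3275) = 18.13°

18.1°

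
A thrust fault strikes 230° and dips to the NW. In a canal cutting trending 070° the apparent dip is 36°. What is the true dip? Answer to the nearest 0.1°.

64.8°

The section is 20° from the strike.
tan δ = tan α / sin β = tan 36° / sin 20° = 0.7265 / 0.3420 = 2.1243
true dip = arctan 2.1243 = 64.79°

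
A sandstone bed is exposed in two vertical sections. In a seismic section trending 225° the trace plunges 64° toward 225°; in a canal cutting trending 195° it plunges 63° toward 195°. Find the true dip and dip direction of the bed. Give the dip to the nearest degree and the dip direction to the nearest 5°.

true dip 64°, dip direction 215°

Represent each trace as a vector plunging at its apparent dip toward its trend (east-north-up frame): v₁ = (-0.310, -0.310, -0.899), v₂ = (-0.118, -0.439, -0.891).
n = v₁ × v₂ = (-0.118, -0.171, 0.100) (taken with n_z > 0).
tan δ = √(n_x²+n_y²)/n_z = 0.207/0.100, so δ = 64.4°.
The horizontal component of n points toward azimuth atan2(n_x, n_y) = 215°, the dip direction.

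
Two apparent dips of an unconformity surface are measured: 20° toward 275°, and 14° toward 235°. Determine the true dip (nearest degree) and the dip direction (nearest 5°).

Represent each trace as a vector plunging at its apparent dip toward its trend (east-north-up frame): v₁ = (-0.936, 0.082, -0.342), v₂ = (-0.795, -0.557, -0.242).
n = v₁ × v₂ = (-0.210, 0.045, 0.586) (taken with n_z > 0).
True dip = arccos(n_z / |n|) = arccos(0.9388) = 20.1°.
Dip direction = azimuth of (n_x, n_y) = atan2(-0.210, 0.045) = 282°.

true dip 20°, dip direction 280°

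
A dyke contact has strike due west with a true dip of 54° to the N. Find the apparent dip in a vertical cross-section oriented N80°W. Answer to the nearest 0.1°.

13.4°

The section lies 10° from the strike.
tan α = tan 54° × sin 10° = 1.3764 × 0.1736 = 0.2390
α = arctan(0.2390) = 13.44°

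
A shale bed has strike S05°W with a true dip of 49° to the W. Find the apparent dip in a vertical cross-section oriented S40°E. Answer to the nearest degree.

39°

Angle between strike (S05°W) and section (S40°E): β = 45°.
tan α = tan 49° × sin 45° = 1.1504 × 0.7071 = 0.8134
apparent dip = arctan 0.8134 = 39.13°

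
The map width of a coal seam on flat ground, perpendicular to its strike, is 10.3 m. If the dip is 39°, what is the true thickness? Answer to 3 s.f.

6.48 m

True thickness t = w · sin(dip) = 10.3 × sin 39°
t = 10.3 × 0.6293 = 6.482 m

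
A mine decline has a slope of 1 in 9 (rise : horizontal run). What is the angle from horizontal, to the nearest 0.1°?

6.3°

tan θ = 1/9 = 0.1111
θ = arctan(0.1111) = 6.34°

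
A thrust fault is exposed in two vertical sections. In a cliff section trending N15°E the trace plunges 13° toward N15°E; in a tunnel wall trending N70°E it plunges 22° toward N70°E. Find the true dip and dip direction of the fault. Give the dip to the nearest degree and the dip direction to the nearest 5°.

The two traces are lines in the plane: v₁ = (sin 15°·cos 13°, cos 15°·cos 13°, −sin 13°), v₂ = (sin 70°·cos 22°, cos 70°·cos 22°, −sin 22°).
The plane normal is n = v₁ × v₂ ∝ (0.281, 0.102, 0.740).
Dip δ = arctan(|n_h|/n_z) = arctan(0.299/0.740) = 22.0°.
Dip direction = azimuth of (n_x, n_y) = atan2(0.281, 0.102) = 70°.

true dip 22°, dip direction 070°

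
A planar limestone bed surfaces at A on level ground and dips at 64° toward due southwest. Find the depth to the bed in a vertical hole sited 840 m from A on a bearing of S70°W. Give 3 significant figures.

1560 m

The hole lies 25° from the dip direction, so the down-dip offset is 840 × cos 25° = 761.30 m.
Depth = down-dip offset × tan(dip) = 761.30 × tan 64° = 761.30 × 2.0503
Depth = 1560.89 m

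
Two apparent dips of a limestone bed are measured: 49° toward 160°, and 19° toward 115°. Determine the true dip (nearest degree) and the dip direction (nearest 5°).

The two traces are lines in the plane: v₁ = (sin 160°·cos 49°, cos 160°·cos 49°, −sin 49°), v₂ = (sin 115°·cos 19°, cos 115°·cos 19°, −sin 19°).
Cross product v₁ × v₂ gives the pole to the plane: n ∝ (-0.101, -0.574, 0.439).
tan δ = √(n_x²+n_y²)/n_z = 0.582/0.439, so δ = 53.0°.
Dip direction = atan2(-0.101, -0.574) = 190° (azimuth of n's horizontal projection).

true dip 53°, dip direction 190°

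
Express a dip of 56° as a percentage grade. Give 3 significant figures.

grade % = 100 × tan 56° = 100 × 1.4826

148%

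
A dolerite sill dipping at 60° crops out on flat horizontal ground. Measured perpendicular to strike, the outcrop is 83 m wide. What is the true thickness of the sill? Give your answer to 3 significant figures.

71.9 m

True thickness t = w · sin(dip) = 83 × sin 60°
t = 83 × 0.8660 = 71.880 m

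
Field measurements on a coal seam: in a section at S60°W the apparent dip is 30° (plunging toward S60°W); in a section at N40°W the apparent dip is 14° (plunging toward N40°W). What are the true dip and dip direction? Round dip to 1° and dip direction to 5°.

Each apparent-dip line lies in the plane. As unit vectors (x east, y north, z up), v₁ plunges 30°→S60°W and v₂ plunges 14°→N40°W.
Cross product v₁ × v₂ gives the pole to the plane: n ∝ (-0.476, -0.130, 0.828).
Dip δ = arctan(|n_h|/n_z) = arctan(0.494/0.828) = 30.8°.
Dip direction = atan2(-0.476, -0.130) = 255° (azimuth of n's horizontal projection).

true dip 31°, dip direction 255°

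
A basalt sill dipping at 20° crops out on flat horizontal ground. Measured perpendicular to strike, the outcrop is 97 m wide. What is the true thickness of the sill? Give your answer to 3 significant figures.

True thickness t = w · sin(dip) = 97 × sin 20°
t = 97 × 0.3420 = 33.176 m

33.2 m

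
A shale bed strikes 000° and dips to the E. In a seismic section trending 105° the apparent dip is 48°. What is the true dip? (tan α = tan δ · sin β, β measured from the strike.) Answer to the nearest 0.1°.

49.0°

β = acute angle between strike 000° and section 105° = 75°.
tan δ = tan α / sin β = tan 48° / sin 75° = 1.1106 / 0.9659 = 1.1498
δ = arctan(1.1498) = 48.99°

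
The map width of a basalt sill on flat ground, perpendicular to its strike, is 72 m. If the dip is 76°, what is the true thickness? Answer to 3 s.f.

True thickness t = w · sin(dip) = 72 × sin 76°
t = 72 × 0.9703 = 69.861 m

69.9 m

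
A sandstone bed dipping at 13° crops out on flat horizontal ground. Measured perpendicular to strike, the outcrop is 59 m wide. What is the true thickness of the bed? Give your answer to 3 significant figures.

13.3 m

True thickness t = w · sin(dip) = 59 × sin 13°
t = 59 × 0.2250 = 13.272 m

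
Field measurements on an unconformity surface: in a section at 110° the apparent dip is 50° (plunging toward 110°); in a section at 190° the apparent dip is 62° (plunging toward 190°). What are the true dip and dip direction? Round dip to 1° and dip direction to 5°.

Represent each trace as a vector plunging at its apparent dip toward its trend (east-north-up frame): v₁ = (0.604, -0.220, -0.766), v₂ = (-0.082, -0.462, -0.883).
n = v₁ × v₂ = (0.160, -0.596, 0.297) (taken with n_z > 0).
tan δ = √(n_x²+n_y²)/n_z = 0.617/0.297, so δ = 64.3°.
Dip direction = atan2(0.160, -0.596) = 165° (azimuth of n's horizontal projection).

true dip 64°, dip direction 165°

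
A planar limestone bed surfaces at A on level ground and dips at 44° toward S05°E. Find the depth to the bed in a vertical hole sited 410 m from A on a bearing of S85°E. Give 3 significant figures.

The hole lies 80° from the dip direction, so the down-dip offset is 410 × cos 80° = 71.20 m.
Depth = down-dip offset × tan(dip) = 71.20 × tan 44° = 71.20 × 0.9657
Depth = 68.75 m

68.8 m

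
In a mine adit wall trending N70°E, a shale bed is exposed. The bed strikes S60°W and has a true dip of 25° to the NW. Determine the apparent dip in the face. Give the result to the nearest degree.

The section lies 10° from the strike.
tan(apparent dip) = tan 25° · sin 10° = 0.0810
α = arctan(0.0810) = 4.63°

5°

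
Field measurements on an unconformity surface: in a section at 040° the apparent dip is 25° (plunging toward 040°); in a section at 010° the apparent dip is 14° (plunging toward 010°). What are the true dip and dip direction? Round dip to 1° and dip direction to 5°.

The two traces are lines in the plane: v₁ = (sin 40°·cos 25°, cos 40°·cos 25°, −sin 25°), v₂ = (sin 10°·cos 14°, cos 10°·cos 14°, −sin 14°).
The plane normal is n = v₁ × v₂ ∝ (0.236, 0.070, 0.440).
True dip = arccos(n_z / |n|) = arccos(0.8727) = 29.2°.
Dip direction = azimuth of (n_x, n_y) = atan2(0.236, 0.070) = 74°.

true dip 29°, dip direction 075°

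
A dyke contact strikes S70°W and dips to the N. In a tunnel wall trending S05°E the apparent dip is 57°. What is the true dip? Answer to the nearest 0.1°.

57.9°

β = acute angle between strike S70°W and section S05°E = 75°.
tan δ = tan α / sin β = tan 57° / sin 75° = 1.5399 / 0.9659 = 1.5942
true dip = arctan 1.5942 = 57.90°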